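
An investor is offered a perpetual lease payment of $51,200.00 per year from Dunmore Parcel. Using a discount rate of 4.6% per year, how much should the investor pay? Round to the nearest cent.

Level perpetuity: PV = C / r = $51,200.00 / 0.046 = $1,113,043.48

$1113043.48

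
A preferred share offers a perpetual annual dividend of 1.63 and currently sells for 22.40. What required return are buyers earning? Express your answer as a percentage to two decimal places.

P = C/r ⇒ r = C/P = 1.63/22.40 = 0.072768

7.28%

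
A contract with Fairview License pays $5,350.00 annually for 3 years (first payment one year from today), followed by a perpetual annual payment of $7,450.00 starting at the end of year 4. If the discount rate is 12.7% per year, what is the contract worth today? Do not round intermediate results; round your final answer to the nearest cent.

PV of 3-year annuity: $5,350.00 × [1 − (1+0.127)^−3] / 0.127 = 12696.79398
Perpetuity value at year 3: $7,450.00 / 0.127 = 58661.41732
PV of perpetuity: 58661.41732 / (1+0.127)^3 = 40980.83506
Total PV = 12696.79398 + 40980.83506 = 53677.62903

$53677.63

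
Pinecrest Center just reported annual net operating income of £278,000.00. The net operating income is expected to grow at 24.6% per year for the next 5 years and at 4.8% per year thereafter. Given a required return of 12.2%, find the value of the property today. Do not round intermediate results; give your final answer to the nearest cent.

D_1 = 346388.00000
D_2 = 431599.44800
D_3 = 537772.91221
D_4 = 670065.04861
D_5 = 834901.05057
Terminal value at year 5: TV = D_5×(1+g_2)/(r−g_2) = 874976.30100/0.074 = 11824004.06753
P_0 = D_1/(1+r)^1 + D_2/(1+r)^2 + D_3/(1+r)^3 + D_4/(1+r)^4 + D_5/(1+r)^5 + TV/(1+r)^5
    = 308723.70766 + 342842.90530 + 380732.85206 + 422810.27956 + 469537.97534 + 6649672.94802 = 8574320.66794

£8574320.67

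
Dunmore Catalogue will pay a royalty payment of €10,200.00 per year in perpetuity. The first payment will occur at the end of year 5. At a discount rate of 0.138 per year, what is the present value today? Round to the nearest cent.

Value at end of year 4: C / r = €10,200.00 / 0.138 = €73,913.0435
Discount to today: PV = €73,913.0435 / (1 + 0.138)^4 = €73,913.0435 / 1.677139 = €44,070.91

€44070.91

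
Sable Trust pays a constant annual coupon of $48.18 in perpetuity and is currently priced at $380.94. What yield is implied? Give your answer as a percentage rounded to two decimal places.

12.65%

P = C/r ⇒ r = C/P = $48.18/$380.94 = 0.126477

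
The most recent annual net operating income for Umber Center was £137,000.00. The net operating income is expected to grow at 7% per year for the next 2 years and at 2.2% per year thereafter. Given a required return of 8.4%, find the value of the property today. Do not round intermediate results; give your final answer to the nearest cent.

D_1 = 146590.00000
D_2 = 156851.30000
Terminal value at year 2: TV = D_2×(1+g_2)/(r−g_2) = 160302.02860/0.062 = 2585516.59032
P_0 = D_1/(1+r)^1 + D_2/(1+r)^2 + TV/(1+r)^2
    = 135230.62731 + 133484.10629 + 2200334.78432 = 2469049.51791

£2469049.52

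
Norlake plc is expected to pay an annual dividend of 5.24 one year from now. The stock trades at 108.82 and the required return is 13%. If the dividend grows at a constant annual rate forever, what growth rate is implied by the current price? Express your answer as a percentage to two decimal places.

8.18%

P = D₁/(r−g) ⇒ g = r − D₁/P = 0.13 − 5.24/108.82 = 0.081847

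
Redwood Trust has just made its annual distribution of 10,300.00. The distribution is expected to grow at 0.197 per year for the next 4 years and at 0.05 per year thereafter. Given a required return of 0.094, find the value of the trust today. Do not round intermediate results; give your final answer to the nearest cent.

D_1 = 12329.10000
D_2 = 14757.93270
D_3 = 17665.24544
D_4 = 21145.29879
Terminal value at year 4: TV = D_4×(1+g_2)/(r−g_2) = 22202.56373/0.044 = 504603.72122
P_0 = D_1/(1+r)^1 + D_2/(1+r)^2 + D_3/(1+r)^3 + D_4/(1+r)^4 + TV/(1+r)^4
    = 11269.74406 + 12330.78943 + 13491.73213 + 14761.97748 + 352274.46250 = 404128.70559

404128.71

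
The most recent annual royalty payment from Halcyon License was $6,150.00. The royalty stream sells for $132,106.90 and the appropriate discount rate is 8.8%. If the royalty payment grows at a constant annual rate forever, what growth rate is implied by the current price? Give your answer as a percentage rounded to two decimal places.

3.96%

P = D₀(1+g)/(r−g) ⇒ P(r−g) = D₀(1+g) ⇒ g(P+D₀) = P·r − D₀
g = (P·r − D₀)/(P + D₀) = ($132,106.90×0.088 − $6,150.00) / ($132,106.90 + $6,150.00) = 0.039603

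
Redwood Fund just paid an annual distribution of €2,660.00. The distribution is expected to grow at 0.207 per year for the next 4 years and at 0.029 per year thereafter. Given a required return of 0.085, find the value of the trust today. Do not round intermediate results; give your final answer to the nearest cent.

€88841.32

D_1 = 3210.62000
D_2 = 3875.21834
D_3 = 4677.38854
D_4 = 5645.60796
Terminal value at year 4: TV = D_4×(1+g_2)/(r−g_2) = 5809.33059/0.056 = 103738.04633
P_0 = D_1/(1+r)^1 + D_2/(1+r)^2 + D_3/(1+r)^3 + D_4/(1+r)^4 + TV/(1+r)^4
    = 2959.09677 + 3291.82471 + 3661.96536 + 4073.72553 + 74854.70653 = 88841.31890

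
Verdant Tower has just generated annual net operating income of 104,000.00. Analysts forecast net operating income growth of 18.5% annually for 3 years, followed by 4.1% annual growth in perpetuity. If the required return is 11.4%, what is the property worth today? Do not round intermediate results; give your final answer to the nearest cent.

2138579.28

D_1 = 123240.00000
D_2 = 146039.40000
D_3 = 173056.68900
Terminal value at year 3: TV = D_3×(1+g_2)/(r−g_2) = 180152.01325/0.073 = 2467835.79793
P_0 = D_1/(1+r)^1 + D_2/(1+r)^2 + D_3/(1+r)^3 + TV/(1+r)^3
    = 110628.36625 + 117679.18672 + 125179.38623 + 1785092.34337 = 2138579.28256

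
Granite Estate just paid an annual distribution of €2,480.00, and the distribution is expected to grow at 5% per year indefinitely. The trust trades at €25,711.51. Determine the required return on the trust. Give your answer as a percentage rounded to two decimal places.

15.13%

D₁ = €2,480.00 × 1.05 = €2,604.0000
P = D₁/(r − g) ⇒ r = D₁/P + g = €2,604.0000/€25,711.51 + 0.05 = 0.101278 + 0.05 = 0.151278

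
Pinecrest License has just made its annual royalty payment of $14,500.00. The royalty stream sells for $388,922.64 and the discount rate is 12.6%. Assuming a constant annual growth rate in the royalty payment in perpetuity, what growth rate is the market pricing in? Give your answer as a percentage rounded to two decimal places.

8.55%

P = D₀(1+g)/(r−g) ⇒ P(r−g) = D₀(1+g) ⇒ g(P+D₀) = P·r − D₀
g = (P·r − D₀)/(P + D₀) = ($388,922.64×0.126 − $14,500.00) / ($388,922.64 + $14,500.00) = 0.085529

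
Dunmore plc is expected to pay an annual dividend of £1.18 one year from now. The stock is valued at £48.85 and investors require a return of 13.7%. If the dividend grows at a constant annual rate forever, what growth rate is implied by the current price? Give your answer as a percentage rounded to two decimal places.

11.28%

P = D₁/(r−g) ⇒ g = r − D₁/P = 0.137 − £1.18/£48.85 = 0.112844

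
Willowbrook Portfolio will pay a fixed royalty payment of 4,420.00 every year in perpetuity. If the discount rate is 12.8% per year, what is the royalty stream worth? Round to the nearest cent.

Level perpetuity: PV = C / r = 4,420.00 / 0.128 = 34,531.25

34531.25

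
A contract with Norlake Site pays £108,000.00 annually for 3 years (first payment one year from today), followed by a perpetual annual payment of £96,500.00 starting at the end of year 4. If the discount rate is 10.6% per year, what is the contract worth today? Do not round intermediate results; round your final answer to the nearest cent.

£938676.75

PV of 3-year annuity: £108,000.00 × [1 − (1+0.106)^−3] / 0.106 = 265768.16433
Perpetuity value at year 3: £96,500.00 / 0.106 = 910377.35849
PV of perpetuity: 910377.35849 / (1+0.106)^3 = 672908.58203
Total PV = 265768.16433 + 672908.58203 = 938676.74636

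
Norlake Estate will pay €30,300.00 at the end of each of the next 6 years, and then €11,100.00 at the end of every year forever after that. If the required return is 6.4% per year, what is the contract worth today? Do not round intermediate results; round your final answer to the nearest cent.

PV of 6-year annuity: €30,300.00 × [1 − (1+0.064)^−6] / 0.064 = 147140.64584
Perpetuity value at year 6: €11,100.00 / 0.064 = 173437.50000
PV of perpetuity: 173437.50000 / (1+0.064)^6 = 119534.49113
Total PV = 147140.64584 + 119534.49113 = 266675.13697

€266675.14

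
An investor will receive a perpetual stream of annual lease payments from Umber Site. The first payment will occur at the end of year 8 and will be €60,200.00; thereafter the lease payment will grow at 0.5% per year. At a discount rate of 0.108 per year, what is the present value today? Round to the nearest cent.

€285089.32

Value at end of year 7: C₁ / (r − g) = €60,200.00 / (0.108 − 0.005) = €584,466.0194
Discount to today: PV = €584,466.0194 / (1 + 0.108)^7 = €584,466.0194 / 2.050115 = €285,089.32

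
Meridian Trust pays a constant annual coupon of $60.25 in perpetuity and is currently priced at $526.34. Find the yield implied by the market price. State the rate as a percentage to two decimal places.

11.45%

P = C/r ⇒ r = C/P = $60.25/$526.34 = 0.114470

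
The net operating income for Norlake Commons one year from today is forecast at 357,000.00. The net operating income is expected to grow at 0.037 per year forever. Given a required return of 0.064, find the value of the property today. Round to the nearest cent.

Growing perpetuity: P = D₁ / (r − g) = 357,000.0000 / (0.064 − 0.037) = 13,222,222.22

13222222.22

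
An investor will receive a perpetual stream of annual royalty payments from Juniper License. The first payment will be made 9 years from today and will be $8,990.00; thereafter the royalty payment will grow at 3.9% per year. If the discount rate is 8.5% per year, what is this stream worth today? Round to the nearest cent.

Value at end of year 8: C₁ / (r − g) = $8,990.00 / (0.085 − 0.039) = $195,434.7826
Discount to today: PV = $195,434.7826 / (1 + 0.085)^8 = $195,434.7826 / 1.920604 = $101,756.92

$101756.92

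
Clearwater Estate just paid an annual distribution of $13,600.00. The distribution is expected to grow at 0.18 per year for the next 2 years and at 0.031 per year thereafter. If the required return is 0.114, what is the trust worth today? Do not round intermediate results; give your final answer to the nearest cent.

$219210.31

D_1 = 16048.00000
D_2 = 18936.64000
Terminal value at year 2: TV = D_2×(1+g_2)/(r−g_2) = 19523.67584/0.083 = 235225.01012
P_0 = D_1/(1+r)^1 + D_2/(1+r)^2 + TV/(1+r)^2
    = 14405.74506 + 15259.22727 + 189545.34110 = 219210.31343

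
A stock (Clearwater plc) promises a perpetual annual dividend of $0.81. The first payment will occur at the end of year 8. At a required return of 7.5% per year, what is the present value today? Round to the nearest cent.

Value at end of year 7: C / r = $0.81 / 0.075 = $10.8000
Discount to today: PV = $10.8000 / (1 + 0.075)^7 = $10.8000 / 1.659049 = $6.51

$6.51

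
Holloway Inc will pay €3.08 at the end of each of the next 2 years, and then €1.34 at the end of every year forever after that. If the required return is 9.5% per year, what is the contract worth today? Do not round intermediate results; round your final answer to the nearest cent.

€17.15

PV of 2-year annuity: €3.08 × [1 − (1+0.095)^−2] / 0.095 = 5.38154
Perpetuity value at year 2: €1.34 / 0.095 = 14.10526
PV of perpetuity: 14.10526 / (1+0.095)^2 = 11.76394
Total PV = 5.38154 + 11.76394 = 17.14548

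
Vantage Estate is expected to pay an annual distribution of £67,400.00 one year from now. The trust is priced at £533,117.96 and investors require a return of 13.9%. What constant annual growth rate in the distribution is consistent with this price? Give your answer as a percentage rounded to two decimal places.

P = D₁/(r−g) ⇒ g = r − D₁/P = 0.139 − £67,400.00/£533,117.96 = 0.012574

1.26%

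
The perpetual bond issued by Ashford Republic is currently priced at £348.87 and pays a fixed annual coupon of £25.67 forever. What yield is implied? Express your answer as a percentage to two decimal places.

P = C/r ⇒ r = C/P = £25.67/£348.87 = 0.073580

7.36%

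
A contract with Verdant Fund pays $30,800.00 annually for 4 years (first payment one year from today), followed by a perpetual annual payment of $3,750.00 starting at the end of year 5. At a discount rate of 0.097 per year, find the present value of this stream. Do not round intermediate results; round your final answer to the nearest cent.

$124964.47

PV of 4-year annuity: $30,800.00 × [1 − (1+0.097)^−4] / 0.097 = 98269.27584
Perpetuity value at year 4: $3,750.00 / 0.097 = 38659.79381
PV of perpetuity: 38659.79381 / (1+0.097)^4 = 26695.19043
Total PV = 98269.27584 + 26695.19043 = 124964.46626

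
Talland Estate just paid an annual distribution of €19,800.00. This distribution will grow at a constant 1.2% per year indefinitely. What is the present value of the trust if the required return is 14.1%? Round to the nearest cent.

D₁ = D₀ × (1 + g) = €19,800.00 × 1.012 = €20,037.6000
Growing perpetuity: P = D₁ / (r − g) = €20,037.6000 / (0.141 − 0.012) = €155,330.23

€155330.23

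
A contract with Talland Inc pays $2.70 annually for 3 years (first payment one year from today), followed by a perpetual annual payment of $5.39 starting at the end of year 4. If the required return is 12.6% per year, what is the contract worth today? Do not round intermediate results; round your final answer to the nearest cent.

$36.38

PV of 3-year annuity: $2.70 × [1 − (1+0.126)^−3] / 0.126 = 6.41866
Perpetuity value at year 3: $5.39 / 0.126 = 42.77778
PV of perpetuity: 42.77778 / (1+0.126)^3 = 29.96422
Total PV = 6.41866 + 29.96422 = 36.38289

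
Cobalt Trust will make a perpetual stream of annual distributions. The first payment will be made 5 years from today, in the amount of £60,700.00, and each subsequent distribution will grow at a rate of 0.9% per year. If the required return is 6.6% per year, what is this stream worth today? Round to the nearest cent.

Value at end of year 4: C₁ / (r − g) = £60,700.00 / (0.066 − 0.009) = £1,064,912.2807
Discount to today: PV = £1,064,912.2807 / (1 + 0.066)^4 = £1,064,912.2807 / 1.291305 = £824,679.15

£824679.15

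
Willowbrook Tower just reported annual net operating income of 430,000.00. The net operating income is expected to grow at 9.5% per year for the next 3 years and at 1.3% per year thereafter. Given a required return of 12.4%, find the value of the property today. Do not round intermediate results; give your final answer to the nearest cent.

D_1 = 470850.00000
D_2 = 515580.75000
D_3 = 564560.92125
Terminal value at year 3: TV = D_3×(1+g_2)/(r−g_2) = 571900.21323/0.111 = 5152254.17321
P_0 = D_1/(1+r)^1 + D_2/(1+r)^2 + D_3/(1+r)^3 + TV/(1+r)^3
    = 418905.69395 + 408097.62889 + 397568.41961 + 3628259.54109 = 4852831.28354

4852831.28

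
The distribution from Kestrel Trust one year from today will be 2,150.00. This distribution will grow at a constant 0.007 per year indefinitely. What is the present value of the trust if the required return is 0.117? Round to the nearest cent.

Growing perpetuity: P = D₁ / (r − g) = 2,150.0000 / (0.117 − 0.007) = 19,545.45

19545.45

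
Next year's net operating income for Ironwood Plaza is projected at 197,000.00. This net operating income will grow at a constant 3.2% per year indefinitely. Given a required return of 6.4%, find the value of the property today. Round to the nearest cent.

6156250.00

Growing perpetuity: P = D₁ / (r − g) = 197,000.0000 / (0.064 − 0.032) = 6,156,250.00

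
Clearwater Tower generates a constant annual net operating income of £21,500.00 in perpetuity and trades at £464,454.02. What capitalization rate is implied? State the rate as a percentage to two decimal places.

4.63%

P = C/r ⇒ r = C/P = £21,500.00/£464,454.02 = 0.046291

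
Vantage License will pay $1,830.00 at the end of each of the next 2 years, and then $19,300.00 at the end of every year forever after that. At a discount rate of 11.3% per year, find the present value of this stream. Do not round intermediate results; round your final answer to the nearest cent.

PV of 2-year annuity: $1,830.00 × [1 − (1+0.113)^−2] / 0.113 = 3121.47785
Perpetuity value at year 2: $19,300.00 / 0.113 = 170796.46018
PV of perpetuity: 170796.46018 / (1+0.113)^2 = 137875.95603
Total PV = 3121.47785 + 137875.95603 = 140997.43389

$140997.43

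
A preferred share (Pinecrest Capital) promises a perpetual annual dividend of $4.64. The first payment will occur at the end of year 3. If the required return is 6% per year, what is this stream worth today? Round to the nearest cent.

$68.83

Value at end of year 2: C / r = $4.64 / 0.06 = $77.3333
Discount to today: PV = $77.3333 / (1 + 0.06)^2 = $77.3333 / 1.123600 = $68.83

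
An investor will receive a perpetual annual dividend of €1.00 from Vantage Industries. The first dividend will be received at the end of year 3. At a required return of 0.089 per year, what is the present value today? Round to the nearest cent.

€9.47

Value at end of year 2: C / r = €1.00 / 0.089 = €11.2360
Discount to today: PV = €11.2360 / (1 + 0.089)^2 = €11.2360 / 1.185921 = €9.47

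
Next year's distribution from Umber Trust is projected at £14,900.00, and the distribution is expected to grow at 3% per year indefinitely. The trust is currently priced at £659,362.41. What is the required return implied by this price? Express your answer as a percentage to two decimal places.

P = D₁/(r − g) ⇒ r = D₁/P + g = £14,900.0000/£659,362.41 + 0.03 = 0.022598 + 0.03 = 0.052598

5.26%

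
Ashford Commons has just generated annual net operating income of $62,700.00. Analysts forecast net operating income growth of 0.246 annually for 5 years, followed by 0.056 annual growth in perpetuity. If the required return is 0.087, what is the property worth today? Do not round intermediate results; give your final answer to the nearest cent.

$4707826.91

D_1 = 78124.20000
D_2 = 97342.75320
D_3 = 121289.07049
D_4 = 151126.18183
D_5 = 188303.22256
Terminal value at year 5: TV = D_5×(1+g_2)/(r−g_2) = 198848.20302/0.031 = 6414458.16192
P_0 = D_1/(1+r)^1 + D_2/(1+r)^2 + D_3/(1+r)^3 + D_4/(1+r)^4 + D_5/(1+r)^5 + TV/(1+r)^5
    = 71871.38914 + 82384.31543 + 94435.01106 + 108248.41195 + 124082.35629 + 4226805.42715 = 4707826.91102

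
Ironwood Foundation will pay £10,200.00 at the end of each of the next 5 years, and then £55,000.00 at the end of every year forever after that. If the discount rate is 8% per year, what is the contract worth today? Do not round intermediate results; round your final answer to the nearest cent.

£508626.59

PV of 5-year annuity: £10,200.00 × [1 − (1+0.08)^−5] / 0.08 = 40725.64238
Perpetuity value at year 5: £55,000.00 / 0.08 = 687500.00000
PV of perpetuity: 687500.00000 / (1+0.08)^5 = 467900.94796
Total PV = 40725.64238 + 467900.94796 = 508626.59034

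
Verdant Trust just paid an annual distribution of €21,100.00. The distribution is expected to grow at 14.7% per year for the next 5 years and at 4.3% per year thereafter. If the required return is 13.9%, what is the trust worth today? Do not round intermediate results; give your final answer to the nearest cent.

€345151.19

D_1 = 24201.70000
D_2 = 27759.34990
D_3 = 31839.97434
D_4 = 36520.45056
D_5 = 41888.95680
Terminal value at year 5: TV = D_5×(1+g_2)/(r−g_2) = 43690.18194/0.096 = 455106.06185
P_0 = D_1/(1+r)^1 + D_2/(1+r)^2 + D_3/(1+r)^3 + D_4/(1+r)^4 + D_5/(1+r)^5 + TV/(1+r)^5
    = 21248.20018 + 21397.44127 + 21547.73058 + 21699.07548 + 21851.48339 + 237407.26224 = 345151.19313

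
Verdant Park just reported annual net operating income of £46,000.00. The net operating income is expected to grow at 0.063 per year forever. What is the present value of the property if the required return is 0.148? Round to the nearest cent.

£575270.59

D₁ = D₀ × (1 + g) = £46,000.00 × 1.063 = £48,898.0000
Growing perpetuity: P = D₁ / (r − g) = £48,898.0000 / (0.148 − 0.063) = £575,270.59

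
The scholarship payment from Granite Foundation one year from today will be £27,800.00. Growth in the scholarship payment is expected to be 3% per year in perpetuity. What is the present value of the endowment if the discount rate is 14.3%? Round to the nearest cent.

Growing perpetuity: P = D₁ / (r − g) = £27,800.0000 / (0.143 − 0.03) = £246,017.70

£246017.70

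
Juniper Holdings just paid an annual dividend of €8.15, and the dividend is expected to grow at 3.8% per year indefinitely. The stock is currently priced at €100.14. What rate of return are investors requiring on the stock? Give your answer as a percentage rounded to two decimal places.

D₁ = €8.15 × 1.038 = €8.4597
P = D₁/(r − g) ⇒ r = D₁/P + g = €8.4597/€100.14 + 0.038 = 0.084479 + 0.038 = 0.122479

12.25%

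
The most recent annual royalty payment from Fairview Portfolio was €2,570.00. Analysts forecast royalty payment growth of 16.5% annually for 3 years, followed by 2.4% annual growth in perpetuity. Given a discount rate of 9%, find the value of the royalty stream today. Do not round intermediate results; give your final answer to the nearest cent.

D_1 = 2994.05000
D_2 = 3488.06825
D_3 = 4063.59951
Terminal value at year 3: TV = D_3×(1+g_2)/(r−g_2) = 4161.12590/0.066 = 63047.36211
P_0 = D_1/(1+r)^1 + D_2/(1+r)^2 + D_3/(1+r)^3 + TV/(1+r)^3
    = 2746.83486 + 2935.83726 + 3137.84441 + 48684.13149 = 57504.64802

€57504.65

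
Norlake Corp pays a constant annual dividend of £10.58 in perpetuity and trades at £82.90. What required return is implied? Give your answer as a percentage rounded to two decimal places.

P = C/r ⇒ r = C/P = £10.58/£82.90 = 0.127624

12.76%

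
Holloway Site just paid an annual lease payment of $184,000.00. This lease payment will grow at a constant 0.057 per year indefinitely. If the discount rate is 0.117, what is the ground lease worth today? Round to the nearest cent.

$3241466.67

D₁ = D₀ × (1 + g) = $184,000.00 × 1.057 = $194,488.0000
Growing perpetuity: P = D₁ / (r − g) = $194,488.0000 / (0.117 − 0.057) = $3,241,466.67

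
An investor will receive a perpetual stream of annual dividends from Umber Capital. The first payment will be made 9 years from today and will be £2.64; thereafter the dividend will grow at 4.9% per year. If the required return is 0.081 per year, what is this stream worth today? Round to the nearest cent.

£44.24

Value at end of year 8: C₁ / (r − g) = £2.64 / (0.081 − 0.049) = £82.5000
Discount to today: PV = £82.5000 / (1 + 0.081)^8 = £82.5000 / 1.864685 = £44.24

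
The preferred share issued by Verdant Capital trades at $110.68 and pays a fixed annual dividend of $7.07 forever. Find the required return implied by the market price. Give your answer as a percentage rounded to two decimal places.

P = C/r ⇒ r = C/P = $7.07/$110.68 = 0.063878

6.39%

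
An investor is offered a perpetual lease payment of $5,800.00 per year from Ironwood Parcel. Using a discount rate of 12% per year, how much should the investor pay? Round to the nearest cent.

$48333.33

Level perpetuity: PV = C / r = $5,800.00 / 0.12 = $48,333.33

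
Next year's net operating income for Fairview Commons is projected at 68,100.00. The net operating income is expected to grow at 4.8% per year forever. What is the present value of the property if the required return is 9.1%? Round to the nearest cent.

1583720.93

Growing perpetuity: P = D₁ / (r − g) = 68,100.0000 / (0.091 − 0.048) = 1,583,720.93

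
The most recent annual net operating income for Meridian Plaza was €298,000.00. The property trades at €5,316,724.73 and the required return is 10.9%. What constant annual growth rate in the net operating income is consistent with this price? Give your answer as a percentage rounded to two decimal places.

P = D₀(1+g)/(r−g) ⇒ P(r−g) = D₀(1+g) ⇒ g(P+D₀) = P·r − D₀
g = (P·r − D₀)/(P + D₀) = (€5,316,724.73×0.109 − €298,000.00) / (€5,316,724.73 + €298,000.00) = 0.050140

5.01%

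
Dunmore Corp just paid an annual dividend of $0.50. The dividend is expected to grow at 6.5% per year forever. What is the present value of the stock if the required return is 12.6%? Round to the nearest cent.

D₁ = D₀ × (1 + g) = $0.50 × 1.065 = $0.5325
Growing perpetuity: P = D₁ / (r − g) = $0.5325 / (0.126 − 0.065) = $8.73

$8.73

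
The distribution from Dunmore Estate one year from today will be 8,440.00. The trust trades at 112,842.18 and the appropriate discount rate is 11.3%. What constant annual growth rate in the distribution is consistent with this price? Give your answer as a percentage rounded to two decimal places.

P = D₁/(r−g) ⇒ g = r − D₁/P = 0.113 − 8,440.00/112,842.18 = 0.038205

3.82%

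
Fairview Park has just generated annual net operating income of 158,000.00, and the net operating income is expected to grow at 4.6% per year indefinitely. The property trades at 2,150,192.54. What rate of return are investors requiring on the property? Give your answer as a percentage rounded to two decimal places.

D₁ = 158,000.00 × 1.046 = 165,268.0000
P = D₁/(r − g) ⇒ r = D₁/P + g = 165,268.0000/2,150,192.54 + 0.046 = 0.076862 + 0.046 = 0.122862

12.29%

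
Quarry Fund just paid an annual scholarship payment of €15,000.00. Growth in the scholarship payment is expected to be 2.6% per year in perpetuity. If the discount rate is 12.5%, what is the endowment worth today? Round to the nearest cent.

D₁ = D₀ × (1 + g) = €15,000.00 × 1.026 = €15,390.0000
Growing perpetuity: P = D₁ / (r − g) = €15,390.0000 / (0.125 − 0.026) = €155,454.55

€155454.55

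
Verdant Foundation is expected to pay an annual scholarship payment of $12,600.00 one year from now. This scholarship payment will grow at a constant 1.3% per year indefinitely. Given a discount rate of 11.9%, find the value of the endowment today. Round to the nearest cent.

$118867.92

Growing perpetuity: P = D₁ / (r − g) = $12,600.0000 / (0.119 − 0.013) = $118,867.92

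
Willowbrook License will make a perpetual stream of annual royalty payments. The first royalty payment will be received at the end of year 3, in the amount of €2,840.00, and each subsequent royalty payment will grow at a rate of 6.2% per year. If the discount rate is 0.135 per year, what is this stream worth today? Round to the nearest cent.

Value at end of year 2: C₁ / (r − g) = €2,840.00 / (0.135 − 0.062) = €38,904.1096
Discount to today: PV = €38,904.1096 / (1 + 0.135)^2 = €38,904.1096 / 1.288225 = €30,199.78

€30199.78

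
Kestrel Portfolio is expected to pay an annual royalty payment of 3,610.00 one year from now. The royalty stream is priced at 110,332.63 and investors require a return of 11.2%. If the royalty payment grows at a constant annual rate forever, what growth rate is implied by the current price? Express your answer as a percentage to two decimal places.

P = D₁/(r−g) ⇒ g = r − D₁/P = 0.112 − 3,610.00/110,332.63 = 0.079281

7.93%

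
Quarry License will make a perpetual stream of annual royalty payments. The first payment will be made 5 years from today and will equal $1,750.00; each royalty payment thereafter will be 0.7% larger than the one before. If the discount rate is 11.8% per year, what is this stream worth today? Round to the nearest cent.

$10091.32

Value at end of year 4: C₁ / (r − g) = $1,750.00 / (0.118 − 0.007) = $15,765.7658
Discount to today: PV = $15,765.7658 / (1 + 0.118)^4 = $15,765.7658 / 1.562310 = $10,091.32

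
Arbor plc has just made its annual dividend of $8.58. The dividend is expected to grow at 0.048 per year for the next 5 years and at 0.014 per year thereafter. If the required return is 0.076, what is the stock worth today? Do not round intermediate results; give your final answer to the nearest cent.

$162.66

D_1 = 8.99184
D_2 = 9.42345
D_3 = 9.87577
D_4 = 10.34981
D_5 = 10.84660
Terminal value at year 5: TV = D_5×(1+g_2)/(r−g_2) = 10.99845/0.062 = 177.39442
P_0 = D_1/(1+r)^1 + D_2/(1+r)^2 + D_3/(1+r)^3 + D_4/(1+r)^4 + D_5/(1+r)^5 + TV/(1+r)^5
    = 8.35673 + 8.13927 + 7.92746 + 7.72117 + 7.52025 + 122.99249 = 162.65738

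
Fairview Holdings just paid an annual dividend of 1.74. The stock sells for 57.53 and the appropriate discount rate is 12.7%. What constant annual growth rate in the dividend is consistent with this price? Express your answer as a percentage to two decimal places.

9.39%

P = D₀(1+g)/(r−g) ⇒ P(r−g) = D₀(1+g) ⇒ g(P+D₀) = P·r − D₀
g = (P·r − D₀)/(P + D₀) = (57.53×0.127 − 1.74) / (57.53 + 1.74) = 0.093914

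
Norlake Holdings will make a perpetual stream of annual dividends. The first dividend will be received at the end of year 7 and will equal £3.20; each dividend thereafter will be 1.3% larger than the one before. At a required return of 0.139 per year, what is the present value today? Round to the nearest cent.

Value at end of year 6: C₁ / (r − g) = £3.20 / (0.139 − 0.013) = £25.3968
Discount to today: PV = £25.3968 / (1 + 0.139)^6 = £25.3968 / 2.183445 = £11.63

£11.63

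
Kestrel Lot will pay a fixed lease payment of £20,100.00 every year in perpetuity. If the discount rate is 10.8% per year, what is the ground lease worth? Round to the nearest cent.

£186111.11

Level perpetuity: PV = C / r = £20,100.00 / 0.108 = £186,111.11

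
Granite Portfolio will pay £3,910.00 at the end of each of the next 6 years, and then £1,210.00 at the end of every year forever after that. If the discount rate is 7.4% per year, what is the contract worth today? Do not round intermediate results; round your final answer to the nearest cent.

PV of 6-year annuity: £3,910.00 × [1 − (1+0.074)^−6] / 0.074 = 18409.23891
Perpetuity value at year 6: £1,210.00 / 0.074 = 16351.35135
PV of perpetuity: 16351.35135 / (1+0.074)^6 = 10654.37461
Total PV = 18409.23891 + 10654.37461 = 29063.61351

£29063.61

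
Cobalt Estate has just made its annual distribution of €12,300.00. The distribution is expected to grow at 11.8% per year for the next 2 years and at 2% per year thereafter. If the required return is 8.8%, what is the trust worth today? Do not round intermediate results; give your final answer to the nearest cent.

€220441.72

D_1 = 13751.40000
D_2 = 15374.06520
Terminal value at year 2: TV = D_2×(1+g_2)/(r−g_2) = 15681.54650/0.068 = 230610.97800
P_0 = D_1/(1+r)^1 + D_2/(1+r)^2 + TV/(1+r)^2
    = 12639.15441 + 12987.66051 + 194814.90762 = 220441.72253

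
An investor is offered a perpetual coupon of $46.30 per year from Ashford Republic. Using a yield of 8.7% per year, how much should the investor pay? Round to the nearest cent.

Level perpetuity: PV = C / r = $46.30 / 0.087 = $532.18

$532.18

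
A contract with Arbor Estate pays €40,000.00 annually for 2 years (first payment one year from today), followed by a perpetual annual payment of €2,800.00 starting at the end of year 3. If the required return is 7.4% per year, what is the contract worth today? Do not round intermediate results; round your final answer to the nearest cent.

PV of 2-year annuity: €40,000.00 × [1 − (1+0.074)^−2] / 0.074 = 71921.73916
Perpetuity value at year 2: €2,800.00 / 0.074 = 37837.83784
PV of perpetuity: 37837.83784 / (1+0.074)^2 = 32803.31610
Total PV = 71921.73916 + 32803.31610 = 104725.05526

€104725.06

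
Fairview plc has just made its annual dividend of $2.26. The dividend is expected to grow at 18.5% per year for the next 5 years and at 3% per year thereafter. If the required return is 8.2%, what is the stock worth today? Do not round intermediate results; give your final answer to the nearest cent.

D_1 = 2.67810
D_2 = 3.17355
D_3 = 3.76065
D_4 = 4.45638
D_5 = 5.28081
Terminal value at year 5: TV = D_5×(1+g_2)/(r−g_2) = 5.43923/0.052 = 104.60058
P_0 = D_1/(1+r)^1 + D_2/(1+r)^2 + D_3/(1+r)^3 + D_4/(1+r)^4 + D_5/(1+r)^5 + TV/(1+r)^5
    = 2.47514 + 2.71076 + 2.96881 + 3.25142 + 3.56093 + 70.53388 = 85.50093

$85.50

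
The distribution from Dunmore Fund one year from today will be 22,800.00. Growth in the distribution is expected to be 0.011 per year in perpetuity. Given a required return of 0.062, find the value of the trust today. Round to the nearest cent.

447058.82

Growing perpetuity: P = D₁ / (r − g) = 22,800.0000 / (0.062 − 0.011) = 447,058.82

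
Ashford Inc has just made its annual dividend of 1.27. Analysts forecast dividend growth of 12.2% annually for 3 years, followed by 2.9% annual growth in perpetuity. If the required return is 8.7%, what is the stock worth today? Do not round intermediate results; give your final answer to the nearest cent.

D_1 = 1.42494
D_2 = 1.59878
D_3 = 1.79383
Terminal value at year 3: TV = D_3×(1+g_2)/(r−g_2) = 1.84586/0.058 = 31.82509
P_0 = D_1/(1+r)^1 + D_2/(1+r)^2 + D_3/(1+r)^3 + TV/(1+r)^3
    = 1.31089 + 1.35310 + 1.39667 + 24.77884 = 28.83951

28.84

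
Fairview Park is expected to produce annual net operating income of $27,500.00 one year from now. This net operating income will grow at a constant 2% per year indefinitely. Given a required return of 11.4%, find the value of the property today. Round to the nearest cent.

Growing perpetuity: P = D₁ / (r − g) = $27,500.0000 / (0.114 − 0.02) = $292,553.19

$292553.19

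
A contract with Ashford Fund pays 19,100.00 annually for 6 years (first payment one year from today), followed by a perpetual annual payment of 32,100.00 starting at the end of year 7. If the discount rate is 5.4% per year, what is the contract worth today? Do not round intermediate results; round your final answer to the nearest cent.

PV of 6-year annuity: 19,100.00 × [1 − (1+0.054)^−6] / 0.054 = 95717.82060
Perpetuity value at year 6: 32,100.00 / 0.054 = 594444.44444
PV of perpetuity: 594444.44444 / (1+0.054)^6 = 433578.36898
Total PV = 95717.82060 + 433578.36898 = 529296.18958

529296.19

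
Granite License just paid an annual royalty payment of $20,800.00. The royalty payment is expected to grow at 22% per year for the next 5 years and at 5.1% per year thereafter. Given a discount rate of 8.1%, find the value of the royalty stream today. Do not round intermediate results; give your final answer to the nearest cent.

$1485877.96

D_1 = 25376.00000
D_2 = 30958.72000
D_3 = 37769.63840
D_4 = 46078.95885
D_5 = 56216.32979
Terminal value at year 5: TV = D_5×(1+g_2)/(r−g_2) = 59083.36261/0.03 = 1969445.42047
P_0 = D_1/(1+r)^1 + D_2/(1+r)^2 + D_3/(1+r)^3 + D_4/(1+r)^4 + D_5/(1+r)^5 + TV/(1+r)^5
    = 23474.56059 + 26493.02861 + 29899.62525 + 33744.25792 + 38083.25130 + 1334183.23733 = 1485877.96100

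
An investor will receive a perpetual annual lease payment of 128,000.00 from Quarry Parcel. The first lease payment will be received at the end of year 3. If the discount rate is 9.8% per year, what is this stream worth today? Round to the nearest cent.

1083376.01

Value at end of year 2: C / r = 128,000.00 / 0.098 = 1,306,122.4490
Discount to today: PV = 1,306,122.4490 / (1 + 0.098)^2 = 1,306,122.4490 / 1.205604 = 1,083,376.01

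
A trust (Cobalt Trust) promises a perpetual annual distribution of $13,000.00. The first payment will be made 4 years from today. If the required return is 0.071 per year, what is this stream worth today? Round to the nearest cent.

Value at end of year 3: C / r = $13,000.00 / 0.071 = $183,098.5915
Discount to today: PV = $183,098.5915 / (1 + 0.071)^3 = $183,098.5915 / 1.228481 = $149,044.72

$149044.72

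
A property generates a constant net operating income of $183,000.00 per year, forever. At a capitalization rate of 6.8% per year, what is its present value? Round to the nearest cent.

Level perpetuity: PV = C / r = $183,000.00 / 0.068 = $2,691,176.47

$2691176.47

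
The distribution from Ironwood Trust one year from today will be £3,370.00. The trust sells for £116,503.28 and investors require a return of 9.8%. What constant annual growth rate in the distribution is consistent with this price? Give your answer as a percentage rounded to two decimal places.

6.91%

P = D₁/(r−g) ⇒ g = r − D₁/P = 0.098 − £3,370.00/£116,503.28 = 0.069074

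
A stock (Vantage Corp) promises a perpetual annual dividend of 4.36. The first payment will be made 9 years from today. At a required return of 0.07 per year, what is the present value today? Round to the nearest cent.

Value at end of year 8: C / r = 4.36 / 0.07 = 62.2857
Discount to today: PV = 62.2857 / (1 + 0.07)^8 = 62.2857 / 1.718186 = 36.25

36.25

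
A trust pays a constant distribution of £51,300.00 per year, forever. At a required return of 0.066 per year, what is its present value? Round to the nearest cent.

Level perpetuity: PV = C / r = £51,300.00 / 0.066 = £777,272.73

£777272.73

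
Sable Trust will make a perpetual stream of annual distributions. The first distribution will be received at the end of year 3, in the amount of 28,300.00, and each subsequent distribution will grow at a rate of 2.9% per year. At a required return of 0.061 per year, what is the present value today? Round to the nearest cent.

Value at end of year 2: C₁ / (r − g) = 28,300.00 / (0.061 − 0.029) = 884,375.0000
Discount to today: PV = 884,375.0000 / (1 + 0.061)^2 = 884,375.0000 / 1.125721 = 785,607.62

785607.62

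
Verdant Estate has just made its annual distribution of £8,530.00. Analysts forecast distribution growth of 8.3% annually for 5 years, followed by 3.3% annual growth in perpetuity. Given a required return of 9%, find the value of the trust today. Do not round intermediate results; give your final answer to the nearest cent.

D_1 = 9237.99000
D_2 = 10004.74317
D_3 = 10835.13685
D_4 = 11734.45321
D_5 = 12708.41283
Terminal value at year 5: TV = D_5×(1+g_2)/(r−g_2) = 13127.79045/0.057 = 230312.11319
P_0 = D_1/(1+r)^1 + D_2/(1+r)^2 + D_3/(1+r)^3 + D_4/(1+r)^4 + D_5/(1+r)^5 + TV/(1+r)^5
    = 8475.22018 + 8420.79216 + 8366.71368 + 8312.98249 + 8259.59637 + 149687.07101 = 191522.37590

£191522.38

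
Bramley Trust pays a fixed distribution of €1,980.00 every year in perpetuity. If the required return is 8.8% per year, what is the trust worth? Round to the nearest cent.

€22500.00

Level perpetuity: PV = C / r = €1,980.00 / 0.088 = €22,500.00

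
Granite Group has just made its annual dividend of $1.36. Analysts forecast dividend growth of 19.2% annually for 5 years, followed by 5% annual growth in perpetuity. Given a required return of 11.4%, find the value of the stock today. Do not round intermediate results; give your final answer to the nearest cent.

$39.67

D_1 = 1.62112
D_2 = 1.93238
D_3 = 2.30339
D_4 = 2.74564
D_5 = 3.27281
Terminal value at year 5: TV = D_5×(1+g_2)/(r−g_2) = 3.43645/0.064 = 53.69446
P_0 = D_1/(1+r)^1 + D_2/(1+r)^2 + D_3/(1+r)^3 + D_4/(1+r)^4 + D_5/(1+r)^5 + TV/(1+r)^5
    = 1.45522 + 1.55712 + 1.66614 + 1.78280 + 1.90763 + 31.29706 = 39.66598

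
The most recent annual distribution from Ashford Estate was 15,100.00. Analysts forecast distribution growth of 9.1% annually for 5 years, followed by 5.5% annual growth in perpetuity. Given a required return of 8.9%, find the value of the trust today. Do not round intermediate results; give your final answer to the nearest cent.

548779.47

D_1 = 16474.10000
D_2 = 17973.24310
D_3 = 19608.80822
D_4 = 21393.20977
D_5 = 23339.99186
Terminal value at year 5: TV = D_5×(1+g_2)/(r−g_2) = 24623.69141/0.034 = 724226.21799
P_0 = D_1/(1+r)^1 + D_2/(1+r)^2 + D_3/(1+r)^3 + D_4/(1+r)^4 + D_5/(1+r)^5 + TV/(1+r)^5
    = 15127.73186 + 15155.51466 + 15183.34848 + 15211.23342 + 15239.16957 + 472862.46740 = 548779.46538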